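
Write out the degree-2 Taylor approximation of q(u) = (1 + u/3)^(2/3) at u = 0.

q(0) = 1
q′(0) = 2/9
q′′(0) = -2/81
Then c_k = q^(k)(0)/k! gives each Taylor coefficient.

-u^2/81 + 2*u/9 + 1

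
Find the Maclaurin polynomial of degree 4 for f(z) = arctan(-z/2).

z^3/24 - z/2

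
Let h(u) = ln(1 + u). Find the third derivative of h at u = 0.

Differentiate repeatedly and evaluate at the center.
The coefficient of u^3 in the expansion is 1/3, so h′′′(0) = 3! * (1/3) = 2.

2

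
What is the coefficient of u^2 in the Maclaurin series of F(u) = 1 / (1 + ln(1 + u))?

Write 1/(1+u) = 1 - u + u^2 - u^3 + ... and substitute the series for u.
F(0) = 1
F′(0) = -1
F′′(0) = 3
Then c_k = F^(k)(0)/k! gives each Taylor coefficient.

3/2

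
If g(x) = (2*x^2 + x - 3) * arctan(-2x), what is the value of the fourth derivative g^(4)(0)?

64

Distribute the polynomial across the series and collect like powers.
From the series, [x^4] g = 8/3; multiply by 4! = 24 to get 64.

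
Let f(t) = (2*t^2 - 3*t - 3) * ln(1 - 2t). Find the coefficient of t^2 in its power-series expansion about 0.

12

Multiply each power in the prefactor through the base expansion.
f(0) = 0
f′(0) = 6
f′′(0) = 24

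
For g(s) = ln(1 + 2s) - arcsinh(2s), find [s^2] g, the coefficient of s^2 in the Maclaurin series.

-2

Combine the two series term by term.
g(0) = 0
g′(0) = 0
g′′(0) = -4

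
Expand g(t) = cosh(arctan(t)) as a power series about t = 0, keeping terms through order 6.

Plug the Maclaurin series of the inner function into that of the outer and collect terms.
g(0) = 1
g′(0) = 0
g′′(0) = 1
g′′′(0) = 0
g^(4)(0) = -7
g^(5)(0) = 0
g^(6)(0) = 145

29*t^6/144 - 7*t^4/24 + t^2/2 + 1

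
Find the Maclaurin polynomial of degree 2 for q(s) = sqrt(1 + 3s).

[s^0] = 1;  [s^1] = 3/2;  [s^2] = -9/8.

-9*s^2/8 + 3*s/2 + 1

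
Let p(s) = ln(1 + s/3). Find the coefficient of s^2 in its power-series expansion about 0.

-1/18

Compute the successive derivatives at the expansion point and divide by k!.
p(0) = 0
p′(0) = 1/3
p′′(0) = -1/9
Then c_k = p^(k)(0)/k! gives each Taylor coefficient.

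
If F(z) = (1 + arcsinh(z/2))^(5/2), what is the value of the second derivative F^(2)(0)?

15/16

Let u equal the inner series; expand the outer function in u and truncate.
From the series, [z^2] F = 15/32; multiply by 2! = 2 to get 15/16.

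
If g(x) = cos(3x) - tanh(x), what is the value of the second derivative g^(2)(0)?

-9

Expand each term separately and add.
From the series, [x^2] g = -9/2; multiply by 2! = 2 to get -9.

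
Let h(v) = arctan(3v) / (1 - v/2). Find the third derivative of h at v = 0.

Take the Cauchy product of the two expansions.
From the series, [v^3] h = -33/4; multiply by 3! = 6 to get -99/2.

-99/2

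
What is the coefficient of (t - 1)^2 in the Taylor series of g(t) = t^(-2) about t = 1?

3

Use the known series and substitute for the argument.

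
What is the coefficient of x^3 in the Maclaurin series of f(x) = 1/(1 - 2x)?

8

Compute the successive derivatives at the expansion point and divide by k!.
f(0) = 1
f′(0) = 2
f′′(0) = 8
f′′′(0) = 48
Dividing each by k! gives the coefficients c_0, ..., c_3.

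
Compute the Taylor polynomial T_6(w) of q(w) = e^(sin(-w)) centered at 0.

Compose series: expand the inner function first, then feed it into the outer expansion.
[w^0] = 1;  [w^1] = -1;  [w^2] = 1/2;  [w^3] = 0;  [w^4] = -1/8;  [w^5] = 1/15;  [w^6] = -1/240.

-w^6/240 + w^5/15 - w^4/8 + w^2/2 - w + 1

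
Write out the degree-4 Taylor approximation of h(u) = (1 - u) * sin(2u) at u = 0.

Multiply each power in the prefactor through the base expansion.
[u^0] = 0;  [u^1] = 2;  [u^2] = -2;  [u^3] = -4/3;  [u^4] = 4/3.

4*u^4/3 - 4*u^3/3 - 2*u^2 + 2*u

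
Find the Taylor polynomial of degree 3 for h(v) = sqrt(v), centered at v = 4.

h(4) = 2
h′(4) = 1/4
h′′(4) = -1/32
h′′′(4) = 3/256
The Taylor polynomial is Σ h^(k)(4)/k! · (v - 4)^k.

(v - 4)^3/512 - (v - 4)^2/64 + (v - 4)/4 + 2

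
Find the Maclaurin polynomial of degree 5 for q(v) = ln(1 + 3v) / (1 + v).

Expand each factor separately, then convolve coefficients.

1707*v^5/20 - 147*v^4/4 + 33*v^3/2 - 15*v^2/2 + 3*v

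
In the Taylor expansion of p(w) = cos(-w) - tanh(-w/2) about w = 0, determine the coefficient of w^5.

Combine the two series term by term.
So c_5 = p^(5)(0)/5! = 1/240.

1/240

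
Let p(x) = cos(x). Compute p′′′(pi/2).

1

Apply the Taylor formula c_k = f^(k)(a)/k!.
From the series, [(x - pi/2)^3] p = 1/6; multiply by 3! = 6 to get 1.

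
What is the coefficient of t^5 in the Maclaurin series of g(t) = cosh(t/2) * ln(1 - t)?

Multiply the two series term by term and collect like powers.

-469/1920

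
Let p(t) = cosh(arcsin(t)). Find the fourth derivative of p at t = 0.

5

Plug the Maclaurin series of the inner function into that of the outer and collect terms.
The coefficient of t^4 in the expansion is 5/24, so p^(4)(0) = 4! * (5/24) = 5.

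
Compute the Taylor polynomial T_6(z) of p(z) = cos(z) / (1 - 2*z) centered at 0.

40439*z^6/720 + 337*z^5/12 + 337*z^4/24 + 7*z^3 + 7*z^2/2 + 2*z + 1

Use 1/(1 - r) = Σ r^k on the denominator, then take the Cauchy product.
p(0) = 1
p′(0) = 2
p′′(0) = 7
p′′′(0) = 42
p^(4)(0) = 337
p^(5)(0) = 3370
p^(6)(0) = 40439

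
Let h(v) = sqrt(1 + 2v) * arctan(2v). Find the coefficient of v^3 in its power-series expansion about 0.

-11/3

Multiply the two series term by term and collect like powers.
[v^0] = 0;  [v^1] = 2;  [v^2] = 2;  [v^3] = -11/3.
So c_3 = h′′′(0)/3! = -11/3.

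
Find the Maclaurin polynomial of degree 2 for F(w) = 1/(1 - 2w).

4*w^2 + 2*w + 1

Use the known series and substitute for the argument.
F(0) = 1
F′(0) = 2
F′′(0) = 8
The Taylor polynomial is Σ F^(k)(0)/k! · w^k.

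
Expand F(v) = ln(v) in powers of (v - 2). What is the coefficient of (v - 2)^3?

F(2) = ln(2)
F′(2) = 1/2
F′′(2) = -1/4
F′′′(2) = 1/4
The Taylor polynomial is Σ F^(k)(2)/k! · (v - 2)^k.

1/24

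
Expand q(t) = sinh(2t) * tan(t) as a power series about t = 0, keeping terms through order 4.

Take the Cauchy product of the two expansions.
[t^0] = 0;  [t^1] = 0;  [t^2] = 2;  [t^3] = 0;  [t^4] = 2.

2*t^4 + 2*t^2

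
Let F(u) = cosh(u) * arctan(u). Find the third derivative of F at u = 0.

Multiply the two series term by term and collect like powers.
The coefficient of u^3 in the expansion is 1/6, so F′′′(0) = 3! * (1/6) = 1.

1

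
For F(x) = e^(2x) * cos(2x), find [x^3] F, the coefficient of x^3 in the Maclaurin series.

Expand each factor separately, then convolve coefficients.
[x^0] = 1;  [x^1] = 2;  [x^2] = 0;  [x^3] = -8/3.
So c_3 = F′′′(0)/3! = -8/3.

-8/3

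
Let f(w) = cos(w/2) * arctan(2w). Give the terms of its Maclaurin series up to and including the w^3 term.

Multiply the two series term by term and collect like powers.
[w^0] = 0;  [w^1] = 2;  [w^2] = 0;  [w^3] = -35/12.

-35*w^3/12 + 2*w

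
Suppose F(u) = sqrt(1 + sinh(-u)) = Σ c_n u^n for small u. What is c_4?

Let u equal the inner series; expand the outer function in u and truncate.
So c_4 = F^(4)(0)/4! = -31/384.

-31/384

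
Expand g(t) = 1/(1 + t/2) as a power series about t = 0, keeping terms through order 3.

g(0) = 1
g′(0) = -1/2
g′′(0) = 1/2
g′′′(0) = -3/4

-t^3/8 + t^2/4 - t/2 + 1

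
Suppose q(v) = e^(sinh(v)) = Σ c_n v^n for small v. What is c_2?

1/2

Plug the Maclaurin series of the inner function into that of the outer and collect terms.
[v^0] = 1;  [v^1] = 1;  [v^2] = 1/2.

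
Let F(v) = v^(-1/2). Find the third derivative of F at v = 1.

The coefficient of (v - 1)^3 in the expansion is -5/16, so F′′′(1) = 3! * (-5/16) = -15/8.

-15/8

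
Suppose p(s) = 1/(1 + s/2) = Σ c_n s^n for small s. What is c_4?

p(0) = 1
p′(0) = -1/2
p′′(0) = 1/2
p′′′(0) = -3/4
p^(4)(0) = 3/2

1/16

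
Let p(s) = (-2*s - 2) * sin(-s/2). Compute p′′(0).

2

Shift and add copies of the series according to the polynomial's terms.
The coefficient of s^2 in the expansion is 1, so p′′(0) = 2! * (1) = 2.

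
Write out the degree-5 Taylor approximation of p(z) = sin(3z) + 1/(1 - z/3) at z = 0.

19723*z^5/9720 + z^4/81 - 241*z^3/54 + z^2/9 + 10*z/3 + 1

Expand each term separately and add.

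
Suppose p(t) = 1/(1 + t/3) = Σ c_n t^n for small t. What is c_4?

1/81

p(0) = 1
p′(0) = -1/3
p′′(0) = 2/9
p′′′(0) = -2/9
p^(4)(0) = 8/27
So c_4 = p^(4)(0)/4! = 1/81.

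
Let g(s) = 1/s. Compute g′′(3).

From the series, [(s - 3)^2] g = 1/27; multiply by 2! = 2 to get 2/27.

2/27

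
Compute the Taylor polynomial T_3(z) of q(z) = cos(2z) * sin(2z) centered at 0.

-16*z^3/3 + 2*z

Expand each factor separately, then convolve coefficients.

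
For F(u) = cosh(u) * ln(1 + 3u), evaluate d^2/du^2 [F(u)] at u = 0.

Expand each factor separately, then convolve coefficients.
The coefficient of u^2 in the expansion is -9/2, so F′′(0) = 2! * (-9/2) = -9.

-9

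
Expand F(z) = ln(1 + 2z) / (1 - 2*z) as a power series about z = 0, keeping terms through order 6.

Use 1/(1 - r) = Σ r^k on the denominator, then take the Cauchy product.

592*z^6/15 + 376*z^5/15 + 28*z^4/3 + 20*z^3/3 + 2*z^2 + 2*z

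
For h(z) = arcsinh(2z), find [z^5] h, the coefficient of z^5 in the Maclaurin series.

12/5

Apply the Taylor formula c_k = f^(k)(a)/k!.
h(0) = 0
h′(0) = 2
h′′(0) = 0
h′′′(0) = -8
h^(4)(0) = 0
h^(5)(0) = 288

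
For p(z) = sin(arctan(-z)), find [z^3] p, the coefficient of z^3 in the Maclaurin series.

Compose series: expand the inner function first, then feed it into the outer expansion.
p(0) = 0
p′(0) = -1
p′′(0) = 0
p′′′(0) = 3
So c_3 = p′′′(0)/3! = 1/2.

1/2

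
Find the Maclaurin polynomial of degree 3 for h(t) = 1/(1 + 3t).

-27*t^3 + 9*t^2 - 3*t + 1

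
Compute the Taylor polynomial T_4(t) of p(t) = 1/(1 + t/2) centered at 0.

t^4/16 - t^3/8 + t^2/4 - t/2 + 1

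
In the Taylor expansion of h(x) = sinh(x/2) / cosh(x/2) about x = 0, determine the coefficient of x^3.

-1/24

Write the quotient as an unknown series and match coefficients against numerator = denominator · series.
[x^0] = 0;  [x^1] = 1/2;  [x^2] = 0;  [x^3] = -1/24.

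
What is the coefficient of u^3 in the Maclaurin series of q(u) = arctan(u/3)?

-1/81

q(0) = 0
q′(0) = 1/3
q′′(0) = 0
q′′′(0) = -2/27
So c_3 = q′′′(0)/3! = -1/81.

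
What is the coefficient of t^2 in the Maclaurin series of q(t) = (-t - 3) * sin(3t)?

-3

Distribute the polynomial across the series and collect like powers.
q(0) = 0
q′(0) = -9
q′′(0) = -6
So c_2 = q′′(0)/2! = -3.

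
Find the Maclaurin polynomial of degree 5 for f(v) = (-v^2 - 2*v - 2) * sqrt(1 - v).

25*v^5/128 + 21*v^4/64 + 7*v^3/8 + v^2/4 - v - 2

Distribute the polynomial across the series and collect like powers.
f(0) = -2
f′(0) = -1
f′′(0) = 1/2
f′′′(0) = 21/4
f^(4)(0) = 63/8
f^(5)(0) = 375/16
The Taylor polynomial is Σ f^(k)(0)/k! · v^k.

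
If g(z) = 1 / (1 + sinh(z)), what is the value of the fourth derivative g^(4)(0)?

32

Expand as Σ (-1)^k u^k with u equal to the inner function's series.
The coefficient of z^4 in the expansion is 4/3, so g^(4)(0) = 4! * (4/3) = 32.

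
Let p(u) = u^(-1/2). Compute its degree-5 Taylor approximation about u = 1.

p(1) = 1
p′(1) = -1/2
p′′(1) = 3/4
p′′′(1) = -15/8
p^(4)(1) = 105/16
p^(5)(1) = -945/32

-63*(u - 1)^5/256 + 35*(u - 1)^4/128 - 5*(u - 1)^3/16 + 3*(u - 1)^2/8 - (u - 1)/2 + 1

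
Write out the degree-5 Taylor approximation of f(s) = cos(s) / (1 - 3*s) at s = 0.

Multiply the numerator's expansion by the denominator's geometric series.

1837*s^5/8 + 1837*s^4/24 + 51*s^3/2 + 17*s^2/2 + 3*s + 1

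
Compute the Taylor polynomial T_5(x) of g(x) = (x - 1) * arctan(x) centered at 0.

-x^5/5 - x^4/3 + x^3/3 + x^2 - x

Multiply each power in the prefactor through the base expansion.
g(0) = 0
g′(0) = -1
g′′(0) = 2
g′′′(0) = 2
g^(4)(0) = -8
g^(5)(0) = -24
Then c_k = g^(k)(0)/k! gives each Taylor coefficient.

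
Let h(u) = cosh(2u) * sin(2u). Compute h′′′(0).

16

Write out both Maclaurin series and multiply, keeping only the needed powers.
The coefficient of u^3 in the expansion is 8/3, so h′′′(0) = 3! * (8/3) = 16.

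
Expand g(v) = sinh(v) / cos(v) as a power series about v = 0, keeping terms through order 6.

3*v^5/10 + 2*v^3/3 + v

Invert the denominator's series and multiply.
[v^0] = 0;  [v^1] = 1;  [v^2] = 0;  [v^3] = 2/3;  [v^4] = 0;  [v^5] = 3/10;  [v^6] = 0.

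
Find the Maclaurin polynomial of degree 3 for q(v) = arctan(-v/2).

v^3/24 - v/2

Use the known series and substitute for the argument.
q(0) = 0
q′(0) = -1/2
q′′(0) = 0
q′′′(0) = 1/4
The Taylor polynomial is Σ q^(k)(0)/k! · v^k.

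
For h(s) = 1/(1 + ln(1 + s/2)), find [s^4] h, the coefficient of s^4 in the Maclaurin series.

Plug the Maclaurin series of the inner function into that of the outer and collect terms.

11/48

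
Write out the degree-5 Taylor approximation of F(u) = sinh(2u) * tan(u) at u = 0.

2*u^4 + 2*u^2

Multiply the two series term by term and collect like powers.
[u^0] = 0;  [u^1] = 0;  [u^2] = 2;  [u^3] = 0;  [u^4] = 2;  [u^5] = 0.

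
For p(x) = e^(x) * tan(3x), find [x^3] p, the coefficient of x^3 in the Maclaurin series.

21/2

Write out both Maclaurin series and multiply, keeping only the needed powers.
p(0) = 0
p′(0) = 3
p′′(0) = 6
p′′′(0) = 63
So c_3 = p′′′(0)/3! = 21/2.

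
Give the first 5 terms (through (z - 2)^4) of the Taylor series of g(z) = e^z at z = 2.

(z - 2)^4*e^(2)/24 + (z - 2)^3*e^(2)/6 + (z - 2)^2*e^(2)/2 + (z - 2)*e^(2) + e^(2)

g(2) = e^(2)
g′(2) = e^(2)
g′′(2) = e^(2)
g′′′(2) = e^(2)
g^(4)(2) = e^(2)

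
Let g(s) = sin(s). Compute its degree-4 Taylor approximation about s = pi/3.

g(pi/3) = sqrt(3)/2
g′(pi/3) = 1/2
g′′(pi/3) = -sqrt(3)/2
g′′′(pi/3) = -1/2
g^(4)(pi/3) = sqrt(3)/2
Then c_k = g^(k)(pi/3)/k! gives each Taylor coefficient.

sqrt(3)*(s - pi/3)^4/48 - (s - pi/3)^3/12 - sqrt(3)*(s - pi/3)^2/4 + (s - pi/3)/2 + sqrt(3)/2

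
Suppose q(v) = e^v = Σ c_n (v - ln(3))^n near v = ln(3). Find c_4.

1/8

q(ln(3)) = 3
q′(ln(3)) = 3
q′′(ln(3)) = 3
q′′′(ln(3)) = 3
q^(4)(ln(3)) = 3
So c_4 = q^(4)(ln(3))/4! = 1/8.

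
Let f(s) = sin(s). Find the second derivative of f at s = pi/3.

-sqrt(3)/2

Use the known series and substitute for the argument.
From the series, [(s - pi/3)^2] f = -sqrt(3)/4; multiply by 2! = 2 to get -sqrt(3)/2.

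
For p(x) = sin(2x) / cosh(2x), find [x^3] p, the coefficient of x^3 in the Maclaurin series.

Invert the denominator's series and multiply.

-16/3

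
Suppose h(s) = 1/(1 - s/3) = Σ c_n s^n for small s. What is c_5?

Compute the successive derivatives at the expansion point and divide by k!.
h(0) = 1
h′(0) = 1/3
h′′(0) = 2/9
h′′′(0) = 2/9
h^(4)(0) = 8/27
h^(5)(0) = 40/81
So c_5 = h^(5)(0)/5! = 1/243.

1/243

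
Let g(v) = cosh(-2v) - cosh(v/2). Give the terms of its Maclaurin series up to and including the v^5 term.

Add the two expansions coefficient-wise.

85*v^4/128 + 15*v^2/8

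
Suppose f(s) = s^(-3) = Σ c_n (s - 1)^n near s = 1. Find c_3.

-10

f(1) = 1
f′(1) = -3
f′′(1) = 12
f′′′(1) = -60
The Taylor polynomial is Σ f^(k)(1)/k! · (s - 1)^k.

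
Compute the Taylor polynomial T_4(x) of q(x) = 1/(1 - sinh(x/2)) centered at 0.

Substitute the inner expansion into the outer series and collect powers.
q(0) = 1
q′(0) = 1/2
q′′(0) = 1/2
q′′′(0) = 7/8
q^(4)(0) = 2
The Taylor polynomial is Σ q^(k)(0)/k! · x^k.

x^4/12 + 7*x^3/48 + x^2/4 + x/2 + 1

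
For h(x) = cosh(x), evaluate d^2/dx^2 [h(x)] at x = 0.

1

Differentiate repeatedly and evaluate at the center.
The coefficient of x^2 in the expansion is 1/2, so h′′(0) = 2! * (1/2) = 1.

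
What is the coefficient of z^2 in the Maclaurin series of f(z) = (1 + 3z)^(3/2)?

27/8

f(0) = 1
f′(0) = 9/2
f′′(0) = 27/4
Dividing each by k! gives the coefficients c_0, ..., c_2.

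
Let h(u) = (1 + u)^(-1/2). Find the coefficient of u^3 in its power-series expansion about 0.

-5/16

Apply the Taylor formula c_k = f^(k)(a)/k!.
h(0) = 1
h′(0) = -1/2
h′′(0) = 3/4
h′′′(0) = -15/8
So c_3 = h′′′(0)/3! = -5/16.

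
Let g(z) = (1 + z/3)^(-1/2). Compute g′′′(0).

-5/72

Use the known series and substitute for the argument.
The coefficient of z^3 in the expansion is -5/432, so g′′′(0) = 3! * (-5/432) = -5/72.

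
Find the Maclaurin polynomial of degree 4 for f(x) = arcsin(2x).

f(0) = 0
f′(0) = 2
f′′(0) = 0
f′′′(0) = 8
f^(4)(0) = 0
Dividing each by k! gives the coefficients c_0, ..., c_4.

4*x^3/3 + 2*x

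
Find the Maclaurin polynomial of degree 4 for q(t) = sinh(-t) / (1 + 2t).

Multiply the two series term by term and collect like powers.
[t^0] = 0;  [t^1] = -1;  [t^2] = 2;  [t^3] = -25/6;  [t^4] = 25/3.

25*t^4/3 - 25*t^3/6 + 2*t^2 - t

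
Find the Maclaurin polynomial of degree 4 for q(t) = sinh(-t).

-t^3/6 - t

[t^0] = 0;  [t^1] = -1;  [t^2] = 0;  [t^3] = -1/6;  [t^4] = 0.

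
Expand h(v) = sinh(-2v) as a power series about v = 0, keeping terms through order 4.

Compute the successive derivatives at the expansion point and divide by k!.
[v^0] = 0;  [v^1] = -2;  [v^2] = 0;  [v^3] = -4/3;  [v^4] = 0.

-4*v^3/3 - 2*v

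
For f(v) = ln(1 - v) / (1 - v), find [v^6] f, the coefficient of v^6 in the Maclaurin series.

Multiply the two series term by term and collect like powers.
f(0) = 0
f′(0) = -1
f′′(0) = -3
f′′′(0) = -11
f^(4)(0) = -50
f^(5)(0) = -274
f^(6)(0) = -1764
So c_6 = f^(6)(0)/6! = -49/20.

-49/20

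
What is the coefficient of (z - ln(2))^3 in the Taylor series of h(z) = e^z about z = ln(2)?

[(z - ln(2))^0] = 2;  [(z - ln(2))^1] = 2;  [(z - ln(2))^2] = 1;  [(z - ln(2))^3] = 1/3.

1/3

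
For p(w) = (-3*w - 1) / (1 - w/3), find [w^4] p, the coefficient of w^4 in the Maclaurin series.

Shift and add copies of the series according to the polynomial's terms.
p(0) = -1
p′(0) = -10/3
p′′(0) = -20/9
p′′′(0) = -20/9
p^(4)(0) = -80/27
The Taylor polynomial is Σ p^(k)(0)/k! · w^k.

-10/81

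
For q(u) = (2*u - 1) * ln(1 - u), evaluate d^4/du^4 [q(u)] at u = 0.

Multiply each power in the prefactor through the base expansion.
The coefficient of u^4 in the expansion is -5/12, so q^(4)(0) = 4! * (-5/12) = -10.

-10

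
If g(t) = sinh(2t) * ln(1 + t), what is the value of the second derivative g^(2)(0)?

Multiply the two series term by term and collect like powers.
The coefficient of t^2 in the expansion is 2, so g′′(0) = 2! * (2) = 4.

4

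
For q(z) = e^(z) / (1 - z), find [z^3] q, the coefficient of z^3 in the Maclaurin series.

Write out both Maclaurin series and multiply, keeping only the needed powers.
q(0) = 1
q′(0) = 2
q′′(0) = 5
q′′′(0) = 16

8/3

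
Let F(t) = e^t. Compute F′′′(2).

The coefficient of (t - 2)^3 in the expansion is e^(2)/6, so F′′′(2) = 3! * (e^(2)/6) = e^(2).

e^(2)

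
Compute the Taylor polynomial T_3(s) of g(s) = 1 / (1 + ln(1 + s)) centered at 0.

Use the geometric series for the reciprocal, then substitute.

-7*s^3/3 + 3*s^2/2 - s + 1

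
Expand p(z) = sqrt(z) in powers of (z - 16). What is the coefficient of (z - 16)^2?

Use the known series and substitute for the argument.
So c_2 = p′′(16)/2! = -1/512.

-1/512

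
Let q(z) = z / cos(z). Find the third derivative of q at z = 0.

Write the quotient as an unknown series and match coefficients against numerator = denominator · series.
The coefficient of z^3 in the expansion is 1/2, so q′′′(0) = 3! * (1/2) = 3.

3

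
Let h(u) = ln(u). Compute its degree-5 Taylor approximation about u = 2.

(u - 2)^5/160 - (u - 2)^4/64 + (u - 2)^3/24 - (u - 2)^2/8 + (u - 2)/2 + ln(2)

Use the known series and substitute for the argument.
h(2) = ln(2)
h′(2) = 1/2
h′′(2) = -1/4
h′′′(2) = 1/4
h^(4)(2) = -3/8
h^(5)(2) = 3/4
The Taylor polynomial is Σ h^(k)(2)/k! · (u - 2)^k.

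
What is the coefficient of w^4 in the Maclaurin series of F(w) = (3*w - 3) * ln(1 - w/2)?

-5/64

Distribute the polynomial across the series and collect like powers.
F(0) = 0
F′(0) = 3/2
F′′(0) = -9/4
F′′′(0) = -3/2
F^(4)(0) = -15/8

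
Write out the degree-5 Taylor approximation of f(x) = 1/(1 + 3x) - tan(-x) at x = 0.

Add the two expansions coefficient-wise.
f(0) = 1
f′(0) = -2
f′′(0) = 18
f′′′(0) = -160
f^(4)(0) = 1944
f^(5)(0) = -29144

-3643*x^5/15 + 81*x^4 - 80*x^3/3 + 9*x^2 - 2*x + 1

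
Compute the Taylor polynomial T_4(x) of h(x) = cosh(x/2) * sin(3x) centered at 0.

Take the Cauchy product of the two expansions.
h(0) = 0
h′(0) = 3
h′′(0) = 0
h′′′(0) = -99/4
h^(4)(0) = 0

-33*x^3/8 + 3*x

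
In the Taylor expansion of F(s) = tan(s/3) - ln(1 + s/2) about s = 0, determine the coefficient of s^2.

Combine the two series term by term.
F(0) = 0
F′(0) = -1/6
F′′(0) = 1/4
Dividing each by k! gives the coefficients c_0, ..., c_2.

1/8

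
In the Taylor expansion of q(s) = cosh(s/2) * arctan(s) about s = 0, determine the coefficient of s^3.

Take the Cauchy product of the two expansions.
[s^0] = 0;  [s^1] = 1;  [s^2] = 0;  [s^3] = -5/24.

-5/24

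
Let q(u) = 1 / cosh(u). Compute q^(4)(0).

Invert the denominator's series and multiply.
From the series, [u^4] q = 5/24; multiply by 4! = 24 to get 5.

5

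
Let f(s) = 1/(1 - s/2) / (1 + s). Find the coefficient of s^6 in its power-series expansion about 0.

43/64

Take the Cauchy product of the two expansions.
f(0) = 1
f′(0) = -1/2
f′′(0) = 3/2
f′′′(0) = -15/4
f^(4)(0) = 33/2
f^(5)(0) = -315/4
f^(6)(0) = 1935/4
So c_6 = f^(6)(0)/6! = 43/64.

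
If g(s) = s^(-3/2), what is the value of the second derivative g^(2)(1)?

Apply the Taylor formula c_k = f^(k)(a)/k!.
The coefficient of (s - 1)^2 in the expansion is 15/8, so g′′(1) = 2! * (15/8) = 15/4.

15/4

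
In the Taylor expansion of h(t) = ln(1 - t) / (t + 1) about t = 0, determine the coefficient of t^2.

Expand 1/(denominator) as a geometric series and multiply by the numerator's series.
[t^0] = 0;  [t^1] = -1;  [t^2] = 1/2.
So c_2 = h′′(0)/2! = 1/2.

1/2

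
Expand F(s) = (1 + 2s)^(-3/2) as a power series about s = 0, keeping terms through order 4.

315*s^4/8 - 35*s^3/2 + 15*s^2/2 - 3*s + 1

F(0) = 1
F′(0) = -3
F′′(0) = 15
F′′′(0) = -105
F^(4)(0) = 945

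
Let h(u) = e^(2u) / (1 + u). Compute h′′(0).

Take the Cauchy product of the two expansions.
From the series, [u^2] h = 1; multiply by 2! = 2 to get 2.

2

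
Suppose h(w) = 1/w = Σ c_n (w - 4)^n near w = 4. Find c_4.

Apply the Taylor formula c_k = f^(k)(a)/k!.
[(w - 4)^0] = 1/4;  [(w - 4)^1] = -1/16;  [(w - 4)^2] = 1/64;  [(w - 4)^3] = -1/256;  [(w - 4)^4] = 1/1024.
So c_4 = h^(4)(4)/4! = 1/1024.

1/1024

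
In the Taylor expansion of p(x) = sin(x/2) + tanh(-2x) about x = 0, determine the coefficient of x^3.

Combine the two series term by term.
p(0) = 0
p′(0) = -3/2
p′′(0) = 0
p′′′(0) = 127/8
So c_3 = p′′′(0)/3! = 127/48.

127/48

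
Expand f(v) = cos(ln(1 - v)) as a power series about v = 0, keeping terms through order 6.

Plug the Maclaurin series of the inner function into that of the outer and collect terms.
f(0) = 1
f′(0) = 0
f′′(0) = -1
f′′′(0) = -3
f^(4)(0) = -10
f^(5)(0) = -40
f^(6)(0) = -190
Then c_k = f^(k)(0)/k! gives each Taylor coefficient.

-19*v^6/72 - v^5/3 - 5*v^4/12 - v^3/2 - v^2/2 + 1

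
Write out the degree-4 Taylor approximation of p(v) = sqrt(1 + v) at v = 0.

-5*v^4/128 + v^3/16 - v^2/8 + v/2 + 1

p(0) = 1
p′(0) = 1/2
p′′(0) = -1/4
p′′′(0) = 3/8
p^(4)(0) = -15/16
The Taylor polynomial is Σ p^(k)(0)/k! · v^k.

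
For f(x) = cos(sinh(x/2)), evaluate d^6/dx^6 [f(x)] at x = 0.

3/64

Substitute the inner expansion into the outer series and collect powers.
From the series, [x^6] f = 1/15360; multiply by 6! = 720 to get 3/64.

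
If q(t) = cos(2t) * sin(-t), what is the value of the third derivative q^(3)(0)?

Multiply the two series term by term and collect like powers.
The coefficient of t^3 in the expansion is 13/6, so q′′′(0) = 3! * (13/6) = 13.

13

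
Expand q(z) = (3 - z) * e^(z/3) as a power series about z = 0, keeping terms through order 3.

Distribute the polynomial across the series and collect like powers.
q(0) = 3
q′(0) = 0
q′′(0) = -1/3
q′′′(0) = -2/9

-z^3/27 - z^2/6 + 3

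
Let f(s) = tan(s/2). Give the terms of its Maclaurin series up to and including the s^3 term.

Apply the Taylor formula c_k = f^(k)(a)/k!.
f(0) = 0
f′(0) = 1/2
f′′(0) = 0
f′′′(0) = 1/4

s^3/24 + s/2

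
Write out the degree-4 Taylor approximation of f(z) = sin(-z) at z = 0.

f(0) = 0
f′(0) = -1
f′′(0) = 0
f′′′(0) = 1
f^(4)(0) = 0

z^3/6 - z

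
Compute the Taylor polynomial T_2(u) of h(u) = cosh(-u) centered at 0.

u^2/2 + 1

[u^0] = 1;  [u^1] = 0;  [u^2] = 1/2.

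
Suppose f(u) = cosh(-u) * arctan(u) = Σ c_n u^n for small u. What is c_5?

Take the Cauchy product of the two expansions.
f(0) = 0
f′(0) = 1
f′′(0) = 0
f′′′(0) = 1
f^(4)(0) = 0
f^(5)(0) = 9

3/40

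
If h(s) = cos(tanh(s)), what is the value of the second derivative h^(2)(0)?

-1

Substitute the inner expansion into the outer series and collect powers.
The coefficient of s^2 in the expansion is -1/2, so h′′(0) = 2! * (-1/2) = -1.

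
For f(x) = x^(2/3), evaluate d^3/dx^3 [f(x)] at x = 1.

Apply the Taylor formula c_k = f^(k)(a)/k!.
The coefficient of (x - 1)^3 in the expansion is 4/81, so f′′′(1) = 3! * (4/81) = 8/27.

8/27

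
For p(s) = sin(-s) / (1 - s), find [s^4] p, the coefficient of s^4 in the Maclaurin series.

Take the Cauchy product of the two expansions.
p(0) = 0
p′(0) = -1
p′′(0) = -2
p′′′(0) = -5
p^(4)(0) = -20
The Taylor polynomial is Σ p^(k)(0)/k! · s^k.

-5/6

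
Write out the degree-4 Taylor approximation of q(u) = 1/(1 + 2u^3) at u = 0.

1 - 2*u^3

q(0) = 1
q′(0) = 0
q′′(0) = 0
q′′′(0) = -12
q^(4)(0) = 0
The Taylor polynomial is Σ q^(k)(0)/k! · u^k.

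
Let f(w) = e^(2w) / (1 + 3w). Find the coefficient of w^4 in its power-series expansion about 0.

125/3

Write out both Maclaurin series and multiply, keeping only the needed powers.
[w^0] = 1;  [w^1] = -1;  [w^2] = 5;  [w^3] = -41/3;  [w^4] = 125/3.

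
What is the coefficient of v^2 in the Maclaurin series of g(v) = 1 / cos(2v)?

Invert the denominator's series and multiply.
g(0) = 1
g′(0) = 0
g′′(0) = 4
So c_2 = g′′(0)/2! = 2.

2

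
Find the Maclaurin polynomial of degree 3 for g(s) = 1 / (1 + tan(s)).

Write 1/(1+u) = 1 - u + u^2 - u^3 + ... and substitute the series for u.
g(0) = 1
g′(0) = -1
g′′(0) = 2
g′′′(0) = -8
Dividing each by k! gives the coefficients c_0, ..., c_3.

-4*s^3/3 + s^2 - s + 1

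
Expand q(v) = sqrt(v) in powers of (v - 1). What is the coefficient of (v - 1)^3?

1/16

c_3 = q′′′(1)/3! = 1/16.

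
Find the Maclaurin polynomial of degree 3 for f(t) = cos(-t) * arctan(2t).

Expand each factor separately, then convolve coefficients.
f(0) = 0
f′(0) = 2
f′′(0) = 0
f′′′(0) = -22
Dividing each by k! gives the coefficients c_0, ..., c_3.

-11*t^3/3 + 2*t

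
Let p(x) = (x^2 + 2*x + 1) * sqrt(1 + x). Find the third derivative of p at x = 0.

Distribute the polynomial across the series and collect like powers.
From the series, [x^3] p = 5/16; multiply by 3! = 6 to get 15/8.

15/8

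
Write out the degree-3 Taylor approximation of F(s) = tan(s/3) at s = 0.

Use the known series and substitute for the argument.
[s^0] = 0;  [s^1] = 1/3;  [s^2] = 0;  [s^3] = 1/81.

s^3/81 + s/3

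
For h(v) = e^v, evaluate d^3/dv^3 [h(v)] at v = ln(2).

2

The coefficient of (v - ln(2))^3 in the expansion is 1/3, so h′′′(ln(2)) = 3! * (1/3) = 2.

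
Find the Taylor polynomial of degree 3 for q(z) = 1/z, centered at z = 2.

-(z - 2)^3/16 + (z - 2)^2/8 - (z - 2)/4 + 1/2

Apply the Taylor formula c_k = f^(k)(a)/k!.
[(z - 2)^0] = 1/2;  [(z - 2)^1] = -1/4;  [(z - 2)^2] = 1/8;  [(z - 2)^3] = -1/16.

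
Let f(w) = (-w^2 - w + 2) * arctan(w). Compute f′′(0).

-2

Distribute the polynomial across the series and collect like powers.
The coefficient of w^2 in the expansion is -1, so f′′(0) = 2! * (-1) = -2.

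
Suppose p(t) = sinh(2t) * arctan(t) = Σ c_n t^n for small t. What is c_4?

2/3

Expand each factor separately, then convolve coefficients.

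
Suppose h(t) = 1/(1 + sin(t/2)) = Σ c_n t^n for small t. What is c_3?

Compose series: expand the inner function first, then feed it into the outer expansion.
h(0) = 1
h′(0) = -1/2
h′′(0) = 1/2
h′′′(0) = -5/8
So c_3 = h′′′(0)/3! = -5/48.

-5/48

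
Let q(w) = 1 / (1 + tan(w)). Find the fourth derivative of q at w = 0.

40

Use the geometric series for the reciprocal, then substitute.
The coefficient of w^4 in the expansion is 5/3, so q^(4)(0) = 4! * (5/3) = 40.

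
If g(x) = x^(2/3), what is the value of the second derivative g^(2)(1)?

-2/9

The coefficient of (x - 1)^2 in the expansion is -1/9, so g′′(1) = 2! * (-1/9) = -2/9.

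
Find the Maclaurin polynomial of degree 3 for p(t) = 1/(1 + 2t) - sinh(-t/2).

Add the two expansions coefficient-wise.
p(0) = 1
p′(0) = -3/2
p′′(0) = 8
p′′′(0) = -383/8

-383*t^3/48 + 4*t^2 - 3*t/2 + 1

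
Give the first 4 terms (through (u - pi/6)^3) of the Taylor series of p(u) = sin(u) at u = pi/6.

-sqrt(3)*(u - pi/6)^3/12 - (u - pi/6)^2/4 + sqrt(3)*(u - pi/6)/2 + 1/2

p(pi/6) = 1/2
p′(pi/6) = sqrt(3)/2
p′′(pi/6) = -1/2
p′′′(pi/6) = -sqrt(3)/2
The Taylor polynomial is Σ p^(k)(pi/6)/k! · (u - pi/6)^k.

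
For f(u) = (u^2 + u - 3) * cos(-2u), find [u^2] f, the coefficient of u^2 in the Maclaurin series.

7

Multiply each power in the prefactor through the base expansion.
f(0) = -3
f′(0) = 1
f′′(0) = 14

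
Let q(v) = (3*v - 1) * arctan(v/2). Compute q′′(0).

3

Shift and add copies of the series according to the polynomial's terms.
From the series, [v^2] q = 3/2; multiply by 2! = 2 to get 3.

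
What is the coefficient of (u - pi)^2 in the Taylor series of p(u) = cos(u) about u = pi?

[(u - pi)^0] = -1;  [(u - pi)^1] = 0;  [(u - pi)^2] = 1/2.

1/2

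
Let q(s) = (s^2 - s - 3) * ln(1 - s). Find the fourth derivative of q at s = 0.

Shift and add copies of the series according to the polynomial's terms.
The coefficient of s^4 in the expansion is 7/12, so q^(4)(0) = 4! * (7/12) = 14.

14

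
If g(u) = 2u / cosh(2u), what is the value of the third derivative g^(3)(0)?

Write the quotient as an unknown series and match coefficients against numerator = denominator · series.
From the series, [u^3] g = -4; multiply by 3! = 6 to get -24.

-24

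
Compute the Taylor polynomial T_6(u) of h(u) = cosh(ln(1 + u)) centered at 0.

u^6/2 - u^5/2 + u^4/2 - u^3/2 + u^2/2 + 1

Let u equal the inner series; expand the outer function in u and truncate.
h(0) = 1
h′(0) = 0
h′′(0) = 1
h′′′(0) = -3
h^(4)(0) = 12
h^(5)(0) = -60
h^(6)(0) = 360
Dividing each by k! gives the coefficients c_0, ..., c_6.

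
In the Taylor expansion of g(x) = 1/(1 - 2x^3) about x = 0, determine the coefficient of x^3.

2

g(0) = 1
g′(0) = 0
g′′(0) = 0
g′′′(0) = 12
So c_3 = g′′′(0)/3! = 2.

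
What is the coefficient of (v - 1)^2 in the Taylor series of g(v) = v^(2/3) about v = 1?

-1/9

Compute the successive derivatives at the expansion point and divide by k!.
g(1) = 1
g′(1) = 2/3
g′′(1) = -2/9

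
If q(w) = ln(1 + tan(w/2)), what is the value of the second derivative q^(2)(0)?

-1/4

Compose series: expand the inner function first, then feed it into the outer expansion.
From the series, [w^2] q = -1/8; multiply by 2! = 2 to get -1/4.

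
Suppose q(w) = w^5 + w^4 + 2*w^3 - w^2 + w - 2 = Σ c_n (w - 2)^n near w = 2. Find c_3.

50

[(w - 2)^0] = 60;  [(w - 2)^1] = 133;  [(w - 2)^2] = 115;  [(w - 2)^3] = 50.
So c_3 = q′′′(2)/3! = 50.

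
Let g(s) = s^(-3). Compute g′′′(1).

Use the known series and substitute for the argument.
The coefficient of (s - 1)^3 in the expansion is -10, so g′′′(1) = 3! * (-10) = -60.

-60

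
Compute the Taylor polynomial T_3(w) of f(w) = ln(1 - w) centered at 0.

-w^3/3 - w^2/2 - w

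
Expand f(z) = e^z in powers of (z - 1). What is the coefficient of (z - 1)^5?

e/120

f(1) = e
f′(1) = e
f′′(1) = e
f′′′(1) = e
f^(4)(1) = e
f^(5)(1) = e
So c_5 = f^(5)(1)/5! = e/120.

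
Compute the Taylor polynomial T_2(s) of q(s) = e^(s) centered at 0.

s^2/2 + s + 1

Compute the successive derivatives at the expansion point and divide by k!.
q(0) = 1
q′(0) = 1
q′′(0) = 1
The Taylor polynomial is Σ q^(k)(0)/k! · s^k.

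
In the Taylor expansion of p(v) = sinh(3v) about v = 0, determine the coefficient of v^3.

9/2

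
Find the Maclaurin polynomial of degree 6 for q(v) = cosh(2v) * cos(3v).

407*v^6/144 - 119*v^4/24 - 5*v^2/2 + 1

Expand each factor separately, then convolve coefficients.
[v^0] = 1;  [v^1] = 0;  [v^2] = -5/2;  [v^3] = 0;  [v^4] = -119/24;  [v^5] = 0;  [v^6] = 407/144.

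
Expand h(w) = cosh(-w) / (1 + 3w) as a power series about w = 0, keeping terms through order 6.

554311*w^6/720 - 2053*w^5/8 + 2053*w^4/24 - 57*w^3/2 + 19*w^2/2 - 3*w + 1

Multiply the two series term by term and collect like powers.
h(0) = 1
h′(0) = -3
h′′(0) = 19
h′′′(0) = -171
h^(4)(0) = 2053
h^(5)(0) = -30795
h^(6)(0) = 554311
Dividing each by k! gives the coefficients c_0, ..., c_6.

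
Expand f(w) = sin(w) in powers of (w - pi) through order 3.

(w - pi)^3/6 - (w - pi)

f(pi) = 0
f′(pi) = -1
f′′(pi) = 0
f′′′(pi) = 1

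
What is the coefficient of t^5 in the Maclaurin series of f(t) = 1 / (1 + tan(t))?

Write 1/(1+u) = 1 - u + u^2 - u^3 + ... and substitute the series for u.
f(0) = 1
f′(0) = -1
f′′(0) = 2
f′′′(0) = -8
f^(4)(0) = 40
f^(5)(0) = -256

-32/15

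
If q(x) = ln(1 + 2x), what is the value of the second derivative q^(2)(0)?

From the series, [x^2] q = -2; multiply by 2! = 2 to get -4.

-4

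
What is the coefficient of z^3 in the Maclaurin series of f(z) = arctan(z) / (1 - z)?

Use 1/(1 - r) = Σ r^k on the denominator, then take the Cauchy product.
[z^0] = 0;  [z^1] = 1;  [z^2] = 1;  [z^3] = 2/3.
So c_3 = f′′′(0)/3! = 2/3.

2/3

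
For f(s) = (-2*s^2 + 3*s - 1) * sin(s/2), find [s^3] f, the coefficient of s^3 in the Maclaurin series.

-47/48

Multiply each power in the prefactor through the base expansion.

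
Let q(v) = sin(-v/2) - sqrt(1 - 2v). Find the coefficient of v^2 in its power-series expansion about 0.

Combine the two series term by term.
q(0) = -1
q′(0) = 1/2
q′′(0) = 1

1/2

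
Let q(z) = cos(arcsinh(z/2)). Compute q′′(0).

-1/4

Compose series: expand the inner function first, then feed it into the outer expansion.
From the series, [z^2] q = -1/8; multiply by 2! = 2 to get -1/4.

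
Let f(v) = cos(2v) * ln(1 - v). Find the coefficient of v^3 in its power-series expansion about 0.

5/3

Expand each factor separately, then convolve coefficients.
f(0) = 0
f′(0) = -1
f′′(0) = -1
f′′′(0) = 10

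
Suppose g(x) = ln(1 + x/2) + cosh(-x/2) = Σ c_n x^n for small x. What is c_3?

1/24

Combine the two series term by term.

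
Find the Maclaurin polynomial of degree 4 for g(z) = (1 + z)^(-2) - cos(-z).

119*z^4/24 - 4*z^3 + 7*z^2/2 - 2*z

Combine the two series term by term.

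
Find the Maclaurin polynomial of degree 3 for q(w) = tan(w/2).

Compute the successive derivatives at the expansion point and divide by k!.
q(0) = 0
q′(0) = 1/2
q′′(0) = 0
q′′′(0) = 1/4
Dividing each by k! gives the coefficients c_0, ..., c_3.

w^3/24 + w/2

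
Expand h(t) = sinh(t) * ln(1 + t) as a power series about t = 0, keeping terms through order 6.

19*t^6/72 - t^5/3 + t^4/2 - t^3/2 + t^2

Expand each factor separately, then convolve coefficients.
[t^0] = 0;  [t^1] = 0;  [t^2] = 1;  [t^3] = -1/2;  [t^4] = 1/2;  [t^5] = -1/3;  [t^6] = 19/72.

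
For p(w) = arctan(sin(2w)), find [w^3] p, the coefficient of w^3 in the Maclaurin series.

Substitute the inner expansion into the outer series and collect powers.
[w^0] = 0;  [w^1] = 2;  [w^2] = 0;  [w^3] = -4.
So c_3 = p′′′(0)/3! = -4.

-4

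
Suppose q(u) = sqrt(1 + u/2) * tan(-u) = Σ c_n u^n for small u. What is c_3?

Write out both Maclaurin series and multiply, keeping only the needed powers.
So c_3 = q′′′(0)/3! = -29/96.

-29/96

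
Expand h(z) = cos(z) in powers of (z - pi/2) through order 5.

-(z - pi/2)^5/120 + (z - pi/2)^3/6 - (z - pi/2)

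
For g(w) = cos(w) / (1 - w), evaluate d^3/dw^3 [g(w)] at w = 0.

Expand 1/(denominator) as a geometric series and multiply by the numerator's series.
The coefficient of w^3 in the expansion is 1/2, so g′′′(0) = 3! * (1/2) = 3.

3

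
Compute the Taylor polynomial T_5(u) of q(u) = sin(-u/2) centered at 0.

-u^5/3840 + u^3/48 - u/2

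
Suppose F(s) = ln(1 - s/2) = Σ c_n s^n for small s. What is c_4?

F(0) = 0
F′(0) = -1/2
F′′(0) = -1/4
F′′′(0) = -1/4
F^(4)(0) = -3/8
So c_4 = F^(4)(0)/4! = -1/64.

-1/64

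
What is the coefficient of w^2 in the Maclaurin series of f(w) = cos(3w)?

c_2 = f′′(0)/2! = -9/2.

-9/2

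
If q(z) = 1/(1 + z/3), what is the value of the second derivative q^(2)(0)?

2/9

From the series, [z^2] q = 1/9; multiply by 2! = 2 to get 2/9.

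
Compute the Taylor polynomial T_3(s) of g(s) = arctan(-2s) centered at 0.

8*s^3/3 - 2*s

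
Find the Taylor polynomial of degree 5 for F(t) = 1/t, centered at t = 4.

-(t - 4)^5/4096 + (t - 4)^4/1024 - (t - 4)^3/256 + (t - 4)^2/64 - (t - 4)/16 + 1/4

[(t - 4)^0] = 1/4;  [(t - 4)^1] = -1/16;  [(t - 4)^2] = 1/64;  [(t - 4)^3] = -1/256;  [(t - 4)^4] = 1/1024;  [(t - 4)^5] = -1/4096.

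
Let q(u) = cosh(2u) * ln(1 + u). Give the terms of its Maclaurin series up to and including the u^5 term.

23*u^5/15 - 5*u^4/4 + 7*u^3/3 - u^2/2 + u

Take the Cauchy product of the two expansions.
q(0) = 0
q′(0) = 1
q′′(0) = -1
q′′′(0) = 14
q^(4)(0) = -30
q^(5)(0) = 184
Dividing each by k! gives the coefficients c_0, ..., c_5.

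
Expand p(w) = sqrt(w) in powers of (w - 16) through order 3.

(w - 16)^3/16384 - (w - 16)^2/512 + (w - 16)/8 + 4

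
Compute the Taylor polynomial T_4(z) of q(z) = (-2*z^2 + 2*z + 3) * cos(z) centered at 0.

9*z^4/8 - z^3 - 7*z^2/2 + 2*z + 3

Multiply each power in the prefactor through the base expansion.
q(0) = 3
q′(0) = 2
q′′(0) = -7
q′′′(0) = -6
q^(4)(0) = 27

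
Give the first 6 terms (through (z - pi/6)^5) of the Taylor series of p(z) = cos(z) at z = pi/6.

p(pi/6) = sqrt(3)/2
p′(pi/6) = -1/2
p′′(pi/6) = -sqrt(3)/2
p′′′(pi/6) = 1/2
p^(4)(pi/6) = sqrt(3)/2
p^(5)(pi/6) = -1/2
Dividing each by k! gives the coefficients c_0, ..., c_5.

-(z - pi/6)^5/240 + sqrt(3)*(z - pi/6)^4/48 + (z - pi/6)^3/12 - sqrt(3)*(z - pi/6)^2/4 - (z - pi/6)/2 + sqrt(3)/2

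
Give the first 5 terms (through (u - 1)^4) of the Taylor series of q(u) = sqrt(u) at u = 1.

-5*(u - 1)^4/128 + (u - 1)^3/16 - (u - 1)^2/8 + (u - 1)/2 + 1

q(1) = 1
q′(1) = 1/2
q′′(1) = -1/4
q′′′(1) = 3/8
q^(4)(1) = -15/16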